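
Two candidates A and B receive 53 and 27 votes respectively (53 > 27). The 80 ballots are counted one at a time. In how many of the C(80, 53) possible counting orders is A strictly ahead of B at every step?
Strict-lead orderings = 499693880292067717256

Total orderings of the 80 votes with 53 for A: C(80, 53) = 1537519631667900668480. By the Bertrand ballot formula (Cycle Lemma / reflection principle), the number of orderings in which A is strictly ahead of B throughout is (p − q)/(p + q) · C(p + q, p) = (53 − 27)/(53 + 27) · 1537519631667900668480 = 499693880292067717256.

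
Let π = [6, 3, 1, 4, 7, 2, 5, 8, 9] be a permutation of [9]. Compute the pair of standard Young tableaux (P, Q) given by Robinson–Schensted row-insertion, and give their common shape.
P = [1, 2, 5, 8, 9] / [3, 4, 7] / [6];  Q = [1, 4, 5, 8, 9] / [2, 6, 7] / [3];  common shape = (5, 3, 1)

Row-insert the values π_1, π_2, … into P one at a time, bumping the leftmost entry strictly greater than the inserted value down to the next row. The recording tableau Q records, in position (i, j), the step at which that cell was added to P.
  Insert 6 (step 1): P = [6];  Q = [1]
  Insert 3 (step 2): P = [3] / [6];  Q = [1] / [2]
  Insert 1 (step 3): P = [1] / [3] / [6];  Q = [1] / [2] / [3]
  Insert 4 (step 4): P = [1, 4] / [3] / [6];  Q = [1, 4] / [2] / [3]
  Insert 7 (step 5): P = [1, 4, 7] / [3] / [6];  Q = [1, 4, 5] / [2] / [3]
  Insert 2 (step 6): P = [1, 2, 7] / [3, 4] / [6];  Q = [1, 4, 5] / [2, 6] / [3]
  Insert 5 (step 7): P = [1, 2, 5] / [3, 4, 7] / [6];  Q = [1, 4, 5] / [2, 6, 7] / [3]
  Insert 8 (step 8): P = [1, 2, 5, 8] / [3, 4, 7] / [6];  Q = [1, 4, 5, 8] / [2, 6, 7] / [3]
  Insert 9 (step 9): P = [1, 2, 5, 8, 9] / [3, 4, 7] / [6];  Q = [1, 4, 5, 8, 9] / [2, 6, 7] / [3]
Final shape: (5, 3, 1).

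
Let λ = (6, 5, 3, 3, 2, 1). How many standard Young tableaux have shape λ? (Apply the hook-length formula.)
# SYT of shape (6, 5, 3, 3, 2, 1) = 214988800

Hook-length formula: f^λ = n! / Π hook(c), product over all cells c of the Young diagram. For λ = (6, 5, 3, 3, 2, 1), n = 20 boxes. Hook lengths by row (left-to-right, top-to-bottom): [11, 9, 7, 4, 3, 1]; [9, 7, 5, 2, 1]; [6, 4, 2]; [5, 3, 1]; [3, 1]; [1]. Product of hooks = 11316412800. So f^λ = 20! / 11316412800 = 2432902008176640000 / 11316412800 = 214988800.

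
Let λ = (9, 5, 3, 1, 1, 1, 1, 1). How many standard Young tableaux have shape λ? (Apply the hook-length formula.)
# SYT of shape (9, 5, 3, 1, 1, 1, 1, 1) = 916620705

Hook-length formula: f^λ = n! / Π hook(c), product over all cells c of the Young diagram. For λ = (9, 5, 3, 1, 1, 1, 1, 1), n = 22 boxes. Hook lengths by row (left-to-right, top-to-bottom): [16, 10, 9, 7, 6, 4, 3, 2, 1]; [11, 5, 4, 2, 1]; [8, 2, 1]; [5]; [4]; [3]; [2]; [1]. Product of hooks = 1226244096000. So f^λ = 22! / 1226244096000 = 1124000727777607680000 / 1226244096000 = 916620705.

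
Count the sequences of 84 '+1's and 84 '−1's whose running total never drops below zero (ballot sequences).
C_84 = 270557451039395118028642463289168566420671280440

These ballot sequences are counted by the Catalan number C_n = (1/(n + 1)) · C(2n, n). For n = 84: C_84 = (1/85) · C(168, 84) = 22997383338348585032434609379579328145757058837400/85 = 270557451039395118028642463289168566420671280440.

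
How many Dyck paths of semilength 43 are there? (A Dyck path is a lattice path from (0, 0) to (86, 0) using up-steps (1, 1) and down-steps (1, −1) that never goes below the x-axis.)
C_43 = 150853479205085351660700

These Dyck paths are counted by the Catalan number C_n = (1/(n + 1)) · C(2n, n). For n = 43: C_43 = (1/44) · C(86, 43) = 6637553085023755473070800/44 = 150853479205085351660700.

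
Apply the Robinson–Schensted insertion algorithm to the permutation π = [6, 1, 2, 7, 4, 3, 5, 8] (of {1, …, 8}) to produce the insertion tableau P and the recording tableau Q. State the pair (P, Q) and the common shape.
P = [1, 2, 3, 5, 8] / [4, 7] / [6];  Q = [1, 3, 4, 7, 8] / [2, 5] / [6];  common shape = (5, 2, 1)

Row-insert the values π_1, π_2, … into P one at a time, bumping the leftmost entry strictly greater than the inserted value down to the next row. The recording tableau Q records, in position (i, j), the step at which that cell was added to P.
  Insert 6 (step 1): P = [6];  Q = [1]
  Insert 1 (step 2): P = [1] / [6];  Q = [1] / [2]
  Insert 2 (step 3): P = [1, 2] / [6];  Q = [1, 3] / [2]
  Insert 7 (step 4): P = [1, 2, 7] / [6];  Q = [1, 3, 4] / [2]
  Insert 4 (step 5): P = [1, 2, 4] / [6, 7];  Q = [1, 3, 4] / [2, 5]
  Insert 3 (step 6): P = [1, 2, 3] / [4, 7] / [6];  Q = [1, 3, 4] / [2, 5] / [6]
  Insert 5 (step 7): P = [1, 2, 3, 5] / [4, 7] / [6];  Q = [1, 3, 4, 7] / [2, 5] / [6]
  Insert 8 (step 8): P = [1, 2, 3, 5, 8] / [4, 7] / [6];  Q = [1, 3, 4, 7, 8] / [2, 5] / [6]
Final shape: (5, 2, 1).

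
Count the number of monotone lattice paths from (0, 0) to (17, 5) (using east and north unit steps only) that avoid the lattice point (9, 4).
Number of paths = 19899

Total paths from (0, 0) to (17, 5): C(22, 17) = 26334. Paths through (9, 4): (paths (0, 0) → (9, 4)) × (paths (9, 4) → (17, 5)) = C(13, 9) · C(9, 8) = 715 · 9 = 6435. Avoidance count = 26334 − 6435 = 19899.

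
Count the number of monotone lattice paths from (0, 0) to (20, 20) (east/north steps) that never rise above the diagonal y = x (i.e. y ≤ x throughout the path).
Number of paths = 6564120420

By the reflection principle (André's argument), the number of monotone paths to (20, 20) with n ≤ m that never go above y = x is C(40, 20) − C(40, 21) = 137846528820 − 131282408400 = 6564120420.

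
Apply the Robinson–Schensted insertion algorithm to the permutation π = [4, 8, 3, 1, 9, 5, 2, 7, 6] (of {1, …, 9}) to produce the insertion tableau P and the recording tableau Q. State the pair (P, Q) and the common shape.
P = [1, 2, 6] / [3, 5, 7] / [4, 8, 9];  Q = [1, 2, 5] / [3, 6, 8] / [4, 7, 9];  common shape = (3, 3, 3)

Row-insert the values π_1, π_2, … into P one at a time, bumping the leftmost entry strictly greater than the inserted value down to the next row. The recording tableau Q records, in position (i, j), the step at which that cell was added to P.
  Insert 4 (step 1): P = [4];  Q = [1]
  Insert 8 (step 2): P = [4, 8];  Q = [1, 2]
  Insert 3 (step 3): P = [3, 8] / [4];  Q = [1, 2] / [3]
  Insert 1 (step 4): P = [1, 8] / [3] / [4];  Q = [1, 2] / [3] / [4]
  Insert 9 (step 5): P = [1, 8, 9] / [3] / [4];  Q = [1, 2, 5] / [3] / [4]
  Insert 5 (step 6): P = [1, 5, 9] / [3, 8] / [4];  Q = [1, 2, 5] / [3, 6] / [4]
  Insert 2 (step 7): P = [1, 2, 9] / [3, 5] / [4, 8];  Q = [1, 2, 5] / [3, 6] / [4, 7]
  Insert 7 (step 8): P = [1, 2, 7] / [3, 5, 9] / [4, 8];  Q = [1, 2, 5] / [3, 6, 8] / [4, 7]
  Insert 6 (step 9): P = [1, 2, 6] / [3, 5, 7] / [4, 8, 9];  Q = [1, 2, 5] / [3, 6, 8] / [4, 7, 9]
Final shape: (3, 3, 3).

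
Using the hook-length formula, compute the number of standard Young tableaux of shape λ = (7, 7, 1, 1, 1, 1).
# SYT of shape (7, 7, 1, 1, 1, 1) = 556920

Hook-length formula: f^λ = n! / Π hook(c), product over all cells c of the Young diagram. For λ = (7, 7, 1, 1, 1, 1), n = 18 boxes. Hook lengths by row (left-to-right, top-to-bottom): [12, 7, 6, 5, 4, 3, 2]; [11, 6, 5, 4, 3, 2, 1]; [4]; [3]; [2]; [1]. Product of hooks = 11496038400. So f^λ = 18! / 11496038400 = 6402373705728000 / 11496038400 = 556920.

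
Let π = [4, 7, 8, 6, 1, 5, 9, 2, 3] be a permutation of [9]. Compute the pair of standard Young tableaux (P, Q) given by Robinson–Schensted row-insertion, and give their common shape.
P = [1, 2, 3, 9] / [4, 5, 8] / [6] / [7];  Q = [1, 2, 3, 7] / [4, 6, 9] / [5] / [8];  common shape = (4, 3, 1, 1)

Row-insert the values π_1, π_2, … into P one at a time, bumping the leftmost entry strictly greater than the inserted value down to the next row. The recording tableau Q records, in position (i, j), the step at which that cell was added to P.
  Insert 4 (step 1): P = [4];  Q = [1]
  Insert 7 (step 2): P = [4, 7];  Q = [1, 2]
  Insert 8 (step 3): P = [4, 7, 8];  Q = [1, 2, 3]
  Insert 6 (step 4): P = [4, 6, 8] / [7];  Q = [1, 2, 3] / [4]
  Insert 1 (step 5): P = [1, 6, 8] / [4] / [7];  Q = [1, 2, 3] / [4] / [5]
  Insert 5 (step 6): P = [1, 5, 8] / [4, 6] / [7];  Q = [1, 2, 3] / [4, 6] / [5]
  Insert 9 (step 7): P = [1, 5, 8, 9] / [4, 6] / [7];  Q = [1, 2, 3, 7] / [4, 6] / [5]
  Insert 2 (step 8): P = [1, 2, 8, 9] / [4, 5] / [6] / [7];  Q = [1, 2, 3, 7] / [4, 6] / [5] / [8]
  Insert 3 (step 9): P = [1, 2, 3, 9] / [4, 5, 8] / [6] / [7];  Q = [1, 2, 3, 7] / [4, 6, 9] / [5] / [8]
Final shape: (4, 3, 1, 1).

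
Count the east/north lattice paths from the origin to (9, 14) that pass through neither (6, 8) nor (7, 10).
Number of paths = 408353

Inclusion–exclusion. Total paths: C(23, 9) = 817190. Through P₁: C(14, 6)·C(9, 3) = 252252. Through P₂: C(17, 7)·C(6, 2) = 291720. Since P₁ is strictly southwest of P₂, a monotone path through both must visit P₁ then P₂; paths through both = C(14, 6)·C(3, 1)·C(6, 2) = 135135. Avoid both = 817190 − 252252 − 291720 + 135135 = 408353.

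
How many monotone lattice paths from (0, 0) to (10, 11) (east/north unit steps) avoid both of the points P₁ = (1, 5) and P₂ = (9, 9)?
Number of paths = 185736

Inclusion–exclusion. Total paths: C(21, 10) = 352716. Through P₁: C(6, 1)·C(15, 9) = 30030. Through P₂: C(18, 9)·C(3, 1) = 145860. Since P₁ is strictly southwest of P₂, a monotone path through both must visit P₁ then P₂; paths through both = C(6, 1)·C(12, 8)·C(3, 1) = 8910. Avoid both = 352716 − 30030 − 145860 + 8910 = 185736.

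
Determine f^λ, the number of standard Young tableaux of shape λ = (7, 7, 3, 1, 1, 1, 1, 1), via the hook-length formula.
# SYT of shape (7, 7, 3, 1, 1, 1, 1, 1) = 474858450

Hook-length formula: f^λ = n! / Π hook(c), product over all cells c of the Young diagram. For λ = (7, 7, 3, 1, 1, 1, 1, 1), n = 22 boxes. Hook lengths by row (left-to-right, top-to-bottom): [14, 8, 7, 5, 4, 3, 2]; [13, 7, 6, 4, 3, 2, 1]; [8, 2, 1]; [5]; [4]; [3]; [2]; [1]. Product of hooks = 2367022694400. So f^λ = 22! / 2367022694400 = 1124000727777607680000 / 2367022694400 = 474858450.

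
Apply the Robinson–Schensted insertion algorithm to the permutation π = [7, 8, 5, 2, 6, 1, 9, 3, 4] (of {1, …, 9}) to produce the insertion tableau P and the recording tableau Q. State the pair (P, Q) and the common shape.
P = [1, 3, 4] / [2, 6, 9] / [5, 8] / [7];  Q = [1, 2, 7] / [3, 5, 9] / [4, 8] / [6];  common shape = (3, 3, 2, 1)

Row-insert the values π_1, π_2, … into P one at a time, bumping the leftmost entry strictly greater than the inserted value down to the next row. The recording tableau Q records, in position (i, j), the step at which that cell was added to P.
  Insert 7 (step 1): P = [7];  Q = [1]
  Insert 8 (step 2): P = [7, 8];  Q = [1, 2]
  Insert 5 (step 3): P = [5, 8] / [7];  Q = [1, 2] / [3]
  Insert 2 (step 4): P = [2, 8] / [5] / [7];  Q = [1, 2] / [3] / [4]
  Insert 6 (step 5): P = [2, 6] / [5, 8] / [7];  Q = [1, 2] / [3, 5] / [4]
  Insert 1 (step 6): P = [1, 6] / [2, 8] / [5] / [7];  Q = [1, 2] / [3, 5] / [4] / [6]
  Insert 9 (step 7): P = [1, 6, 9] / [2, 8] / [5] / [7];  Q = [1, 2, 7] / [3, 5] / [4] / [6]
  Insert 3 (step 8): P = [1, 3, 9] / [2, 6] / [5, 8] / [7];  Q = [1, 2, 7] / [3, 5] / [4, 8] / [6]
  Insert 4 (step 9): P = [1, 3, 4] / [2, 6, 9] / [5, 8] / [7];  Q = [1, 2, 7] / [3, 5, 9] / [4, 8] / [6]
Final shape: (3, 3, 2, 1).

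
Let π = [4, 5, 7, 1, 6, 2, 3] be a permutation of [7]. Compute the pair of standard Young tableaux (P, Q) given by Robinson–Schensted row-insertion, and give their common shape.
P = [1, 2, 3] / [4, 5, 6] / [7];  Q = [1, 2, 3] / [4, 5, 7] / [6];  common shape = (3, 3, 1)

Row-insert the values π_1, π_2, … into P one at a time, bumping the leftmost entry strictly greater than the inserted value down to the next row. The recording tableau Q records, in position (i, j), the step at which that cell was added to P.
  Insert 4 (step 1): P = [4];  Q = [1]
  Insert 5 (step 2): P = [4, 5];  Q = [1, 2]
  Insert 7 (step 3): P = [4, 5, 7];  Q = [1, 2, 3]
  Insert 1 (step 4): P = [1, 5, 7] / [4];  Q = [1, 2, 3] / [4]
  Insert 6 (step 5): P = [1, 5, 6] / [4, 7];  Q = [1, 2, 3] / [4, 5]
  Insert 2 (step 6): P = [1, 2, 6] / [4, 5] / [7];  Q = [1, 2, 3] / [4, 5] / [6]
  Insert 3 (step 7): P = [1, 2, 3] / [4, 5, 6] / [7];  Q = [1, 2, 3] / [4, 5, 7] / [6]
Final shape: (3, 3, 1).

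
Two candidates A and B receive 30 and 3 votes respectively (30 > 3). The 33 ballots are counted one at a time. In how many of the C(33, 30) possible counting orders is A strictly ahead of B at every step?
Strict-lead orderings = 4464

Total orderings of the 33 votes with 30 for A: C(33, 30) = 5456. By the Bertrand ballot formula (Cycle Lemma / reflection principle), the number of orderings in which A is strictly ahead of B throughout is (p − q)/(p + q) · C(p + q, p) = (30 − 3)/(30 + 3) · 5456 = 4464.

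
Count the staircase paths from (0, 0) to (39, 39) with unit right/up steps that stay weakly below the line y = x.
C_39 = 680425371729975800390

These NE paths below the diagonal are counted by the Catalan number C_n = (1/(n + 1)) · C(2n, n). For n = 39: C_39 = (1/40) · C(78, 39) = 27217014869199032015600/40 = 680425371729975800390.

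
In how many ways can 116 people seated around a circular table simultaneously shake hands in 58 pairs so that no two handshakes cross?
C_58 = 104088460289122304033498318812080

These noncrossing handshakes are counted by the Catalan number C_n = (1/(n + 1)) · C(2n, n). For n = 58: C_58 = (1/59) · C(116, 58) = 6141219157058215937976400809912720/59 = 104088460289122304033498318812080.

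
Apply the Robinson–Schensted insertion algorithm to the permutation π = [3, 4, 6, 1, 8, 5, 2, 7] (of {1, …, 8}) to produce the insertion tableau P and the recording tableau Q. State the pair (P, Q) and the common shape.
P = [1, 2, 5, 7] / [3, 4, 8] / [6];  Q = [1, 2, 3, 5] / [4, 6, 8] / [7];  common shape = (4, 3, 1)

Row-insert the values π_1, π_2, … into P one at a time, bumping the leftmost entry strictly greater than the inserted value down to the next row. The recording tableau Q records, in position (i, j), the step at which that cell was added to P.
  Insert 3 (step 1): P = [3];  Q = [1]
  Insert 4 (step 2): P = [3, 4];  Q = [1, 2]
  Insert 6 (step 3): P = [3, 4, 6];  Q = [1, 2, 3]
  Insert 1 (step 4): P = [1, 4, 6] / [3];  Q = [1, 2, 3] / [4]
  Insert 8 (step 5): P = [1, 4, 6, 8] / [3];  Q = [1, 2, 3, 5] / [4]
  Insert 5 (step 6): P = [1, 4, 5, 8] / [3, 6];  Q = [1, 2, 3, 5] / [4, 6]
  Insert 2 (step 7): P = [1, 2, 5, 8] / [3, 4] / [6];  Q = [1, 2, 3, 5] / [4, 6] / [7]
  Insert 7 (step 8): P = [1, 2, 5, 7] / [3, 4, 8] / [6];  Q = [1, 2, 3, 5] / [4, 6, 8] / [7]
Final shape: (4, 3, 1).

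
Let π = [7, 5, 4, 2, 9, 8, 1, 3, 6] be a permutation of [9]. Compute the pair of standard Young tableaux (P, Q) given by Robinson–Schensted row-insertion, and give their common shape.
P = [1, 3, 6] / [2, 8] / [4, 9] / [5] / [7];  Q = [1, 5, 9] / [2, 6] / [3, 8] / [4] / [7];  common shape = (3, 2, 2, 1, 1)

Row-insert the values π_1, π_2, … into P one at a time, bumping the leftmost entry strictly greater than the inserted value down to the next row. The recording tableau Q records, in position (i, j), the step at which that cell was added to P.
  Insert 7 (step 1): P = [7];  Q = [1]
  Insert 5 (step 2): P = [5] / [7];  Q = [1] / [2]
  Insert 4 (step 3): P = [4] / [5] / [7];  Q = [1] / [2] / [3]
  Insert 2 (step 4): P = [2] / [4] / [5] / [7];  Q = [1] / [2] / [3] / [4]
  Insert 9 (step 5): P = [2, 9] / [4] / [5] / [7];  Q = [1, 5] / [2] / [3] / [4]
  Insert 8 (step 6): P = [2, 8] / [4, 9] / [5] / [7];  Q = [1, 5] / [2, 6] / [3] / [4]
  Insert 1 (step 7): P = [1, 8] / [2, 9] / [4] / [5] / [7];  Q = [1, 5] / [2, 6] / [3] / [4] / [7]
  Insert 3 (step 8): P = [1, 3] / [2, 8] / [4, 9] / [5] / [7];  Q = [1, 5] / [2, 6] / [3, 8] / [4] / [7]
  Insert 6 (step 9): P = [1, 3, 6] / [2, 8] / [4, 9] / [5] / [7];  Q = [1, 5, 9] / [2, 6] / [3, 8] / [4] / [7]
Final shape: (3, 2, 2, 1, 1).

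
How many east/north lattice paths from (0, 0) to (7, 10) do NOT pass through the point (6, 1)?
Number of paths = 19378

Total paths from (0, 0) to (7, 10): C(17, 7) = 19448. Paths through (6, 1): (paths (0, 0) → (6, 1)) × (paths (6, 1) → (7, 10)) = C(7, 6) · C(10, 1) = 7 · 10 = 70. Avoidance count = 19448 − 70 = 19378.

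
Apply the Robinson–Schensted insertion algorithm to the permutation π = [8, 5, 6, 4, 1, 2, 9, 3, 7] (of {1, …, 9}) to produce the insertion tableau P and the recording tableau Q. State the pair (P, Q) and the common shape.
P = [1, 2, 3, 7] / [4, 6, 9] / [5] / [8];  Q = [1, 3, 7, 9] / [2, 6, 8] / [4] / [5];  common shape = (4, 3, 1, 1)

Row-insert the values π_1, π_2, … into P one at a time, bumping the leftmost entry strictly greater than the inserted value down to the next row. The recording tableau Q records, in position (i, j), the step at which that cell was added to P.
  Insert 8 (step 1): P = [8];  Q = [1]
  Insert 5 (step 2): P = [5] / [8];  Q = [1] / [2]
  Insert 6 (step 3): P = [5, 6] / [8];  Q = [1, 3] / [2]
  Insert 4 (step 4): P = [4, 6] / [5] / [8];  Q = [1, 3] / [2] / [4]
  Insert 1 (step 5): P = [1, 6] / [4] / [5] / [8];  Q = [1, 3] / [2] / [4] / [5]
  Insert 2 (step 6): P = [1, 2] / [4, 6] / [5] / [8];  Q = [1, 3] / [2, 6] / [4] / [5]
  Insert 9 (step 7): P = [1, 2, 9] / [4, 6] / [5] / [8];  Q = [1, 3, 7] / [2, 6] / [4] / [5]
  Insert 3 (step 8): P = [1, 2, 3] / [4, 6, 9] / [5] / [8];  Q = [1, 3, 7] / [2, 6, 8] / [4] / [5]
  Insert 7 (step 9): P = [1, 2, 3, 7] / [4, 6, 9] / [5] / [8];  Q = [1, 3, 7, 9] / [2, 6, 8] / [4] / [5]
Final shape: (4, 3, 1, 1).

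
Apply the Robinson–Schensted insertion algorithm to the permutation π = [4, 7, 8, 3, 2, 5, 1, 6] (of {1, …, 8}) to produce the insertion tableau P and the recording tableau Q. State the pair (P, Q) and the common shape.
P = [1, 5, 6] / [2, 7, 8] / [3] / [4];  Q = [1, 2, 3] / [4, 6, 8] / [5] / [7];  common shape = (3, 3, 1, 1)

Row-insert the values π_1, π_2, … into P one at a time, bumping the leftmost entry strictly greater than the inserted value down to the next row. The recording tableau Q records, in position (i, j), the step at which that cell was added to P.
  Insert 4 (step 1): P = [4];  Q = [1]
  Insert 7 (step 2): P = [4, 7];  Q = [1, 2]
  Insert 8 (step 3): P = [4, 7, 8];  Q = [1, 2, 3]
  Insert 3 (step 4): P = [3, 7, 8] / [4];  Q = [1, 2, 3] / [4]
  Insert 2 (step 5): P = [2, 7, 8] / [3] / [4];  Q = [1, 2, 3] / [4] / [5]
  Insert 5 (step 6): P = [2, 5, 8] / [3, 7] / [4];  Q = [1, 2, 3] / [4, 6] / [5]
  Insert 1 (step 7): P = [1, 5, 8] / [2, 7] / [3] / [4];  Q = [1, 2, 3] / [4, 6] / [5] / [7]
  Insert 6 (step 8): P = [1, 5, 6] / [2, 7, 8] / [3] / [4];  Q = [1, 2, 3] / [4, 6, 8] / [5] / [7]
Final shape: (3, 3, 1, 1).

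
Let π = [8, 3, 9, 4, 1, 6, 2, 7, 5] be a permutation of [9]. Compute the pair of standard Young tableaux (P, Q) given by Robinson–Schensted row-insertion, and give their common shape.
P = [1, 2, 5, 7] / [3, 4, 6] / [8, 9];  Q = [1, 3, 6, 8] / [2, 4, 9] / [5, 7];  common shape = (4, 3, 2)

Row-insert the values π_1, π_2, … into P one at a time, bumping the leftmost entry strictly greater than the inserted value down to the next row. The recording tableau Q records, in position (i, j), the step at which that cell was added to P.
  Insert 8 (step 1): P = [8];  Q = [1]
  Insert 3 (step 2): P = [3] / [8];  Q = [1] / [2]
  Insert 9 (step 3): P = [3, 9] / [8];  Q = [1, 3] / [2]
  Insert 4 (step 4): P = [3, 4] / [8, 9];  Q = [1, 3] / [2, 4]
  Insert 1 (step 5): P = [1, 4] / [3, 9] / [8];  Q = [1, 3] / [2, 4] / [5]
  Insert 6 (step 6): P = [1, 4, 6] / [3, 9] / [8];  Q = [1, 3, 6] / [2, 4] / [5]
  Insert 2 (step 7): P = [1, 2, 6] / [3, 4] / [8, 9];  Q = [1, 3, 6] / [2, 4] / [5, 7]
  Insert 7 (step 8): P = [1, 2, 6, 7] / [3, 4] / [8, 9];  Q = [1, 3, 6, 8] / [2, 4] / [5, 7]
  Insert 5 (step 9): P = [1, 2, 5, 7] / [3, 4, 6] / [8, 9];  Q = [1, 3, 6, 8] / [2, 4, 9] / [5, 7]
Final shape: (4, 3, 2).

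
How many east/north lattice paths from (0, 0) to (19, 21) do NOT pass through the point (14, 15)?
Number of paths = 95450261280

Total paths from (0, 0) to (19, 21): C(40, 19) = 131282408400. Paths through (14, 15): (paths (0, 0) → (14, 15)) × (paths (14, 15) → (19, 21)) = C(29, 14) · C(11, 5) = 77558760 · 462 = 35832147120. Avoidance count = 131282408400 − 35832147120 = 95450261280.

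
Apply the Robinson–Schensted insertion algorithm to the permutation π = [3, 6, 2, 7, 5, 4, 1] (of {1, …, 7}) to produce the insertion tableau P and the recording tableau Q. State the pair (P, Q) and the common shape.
P = [1, 4, 7] / [2, 5] / [3] / [6];  Q = [1, 2, 4] / [3, 5] / [6] / [7];  common shape = (3, 2, 1, 1)

Row-insert the values π_1, π_2, … into P one at a time, bumping the leftmost entry strictly greater than the inserted value down to the next row. The recording tableau Q records, in position (i, j), the step at which that cell was added to P.
  Insert 3 (step 1): P = [3];  Q = [1]
  Insert 6 (step 2): P = [3, 6];  Q = [1, 2]
  Insert 2 (step 3): P = [2, 6] / [3];  Q = [1, 2] / [3]
  Insert 7 (step 4): P = [2, 6, 7] / [3];  Q = [1, 2, 4] / [3]
  Insert 5 (step 5): P = [2, 5, 7] / [3, 6];  Q = [1, 2, 4] / [3, 5]
  Insert 4 (step 6): P = [2, 4, 7] / [3, 5] / [6];  Q = [1, 2, 4] / [3, 5] / [6]
  Insert 1 (step 7): P = [1, 4, 7] / [2, 5] / [3] / [6];  Q = [1, 2, 4] / [3, 5] / [6] / [7]
Final shape: (3, 2, 1, 1).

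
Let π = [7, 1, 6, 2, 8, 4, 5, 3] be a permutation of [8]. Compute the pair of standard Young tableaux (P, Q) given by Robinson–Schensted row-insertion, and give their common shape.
P = [1, 2, 3, 5] / [4, 8] / [6] / [7];  Q = [1, 3, 5, 7] / [2, 6] / [4] / [8];  common shape = (4, 2, 1, 1)

Row-insert the values π_1, π_2, … into P one at a time, bumping the leftmost entry strictly greater than the inserted value down to the next row. The recording tableau Q records, in position (i, j), the step at which that cell was added to P.
  Insert 7 (step 1): P = [7];  Q = [1]
  Insert 1 (step 2): P = [1] / [7];  Q = [1] / [2]
  Insert 6 (step 3): P = [1, 6] / [7];  Q = [1, 3] / [2]
  Insert 2 (step 4): P = [1, 2] / [6] / [7];  Q = [1, 3] / [2] / [4]
  Insert 8 (step 5): P = [1, 2, 8] / [6] / [7];  Q = [1, 3, 5] / [2] / [4]
  Insert 4 (step 6): P = [1, 2, 4] / [6, 8] / [7];  Q = [1, 3, 5] / [2, 6] / [4]
  Insert 5 (step 7): P = [1, 2, 4, 5] / [6, 8] / [7];  Q = [1, 3, 5, 7] / [2, 6] / [4]
  Insert 3 (step 8): P = [1, 2, 3, 5] / [4, 8] / [6] / [7];  Q = [1, 3, 5, 7] / [2, 6] / [4] / [8]
Final shape: (4, 2, 1, 1).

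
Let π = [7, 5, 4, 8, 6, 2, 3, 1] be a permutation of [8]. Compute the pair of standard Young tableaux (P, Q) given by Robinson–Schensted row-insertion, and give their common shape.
P = [1, 3] / [2, 6] / [4, 8] / [5] / [7];  Q = [1, 4] / [2, 5] / [3, 7] / [6] / [8];  common shape = (2, 2, 2, 1, 1)

Row-insert the values π_1, π_2, … into P one at a time, bumping the leftmost entry strictly greater than the inserted value down to the next row. The recording tableau Q records, in position (i, j), the step at which that cell was added to P.
  Insert 7 (step 1): P = [7];  Q = [1]
  Insert 5 (step 2): P = [5] / [7];  Q = [1] / [2]
  Insert 4 (step 3): P = [4] / [5] / [7];  Q = [1] / [2] / [3]
  Insert 8 (step 4): P = [4, 8] / [5] / [7];  Q = [1, 4] / [2] / [3]
  Insert 6 (step 5): P = [4, 6] / [5, 8] / [7];  Q = [1, 4] / [2, 5] / [3]
  Insert 2 (step 6): P = [2, 6] / [4, 8] / [5] / [7];  Q = [1, 4] / [2, 5] / [3] / [6]
  Insert 3 (step 7): P = [2, 3] / [4, 6] / [5, 8] / [7];  Q = [1, 4] / [2, 5] / [3, 7] / [6]
  Insert 1 (step 8): P = [1, 3] / [2, 6] / [4, 8] / [5] / [7];  Q = [1, 4] / [2, 5] / [3, 7] / [6] / [8]
Final shape: (2, 2, 2, 1, 1).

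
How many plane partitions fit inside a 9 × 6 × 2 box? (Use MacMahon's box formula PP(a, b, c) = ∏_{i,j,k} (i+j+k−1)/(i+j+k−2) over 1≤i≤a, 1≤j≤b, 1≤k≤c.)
PP(9, 6, 2) = 5725720

Evaluate the triple product over i = 1..9, j = 1..6, k = 1..2. The factors are (2/1) · (3/2) · (3/2) · (4/3) · (4/3) · (5/4) · (5/4) · (6/5) · … (108 factors total). The numerators and denominators telescope so the product is an integer; carrying out the multiplication exactly gives PP(9, 6, 2) = 5725720.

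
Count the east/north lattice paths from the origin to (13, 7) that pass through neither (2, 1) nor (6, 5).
Number of paths = 31320

Inclusion–exclusion. Total paths: C(20, 13) = 77520. Through P₁: C(3, 2)·C(17, 11) = 37128. Through P₂: C(11, 6)·C(9, 7) = 16632. Since P₁ is strictly southwest of P₂, a monotone path through both must visit P₁ then P₂; paths through both = C(3, 2)·C(8, 4)·C(9, 7) = 7560. Avoid both = 77520 − 37128 − 16632 + 7560 = 31320.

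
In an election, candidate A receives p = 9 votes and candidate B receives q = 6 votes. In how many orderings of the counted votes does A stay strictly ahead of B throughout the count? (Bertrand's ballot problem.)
Strict-lead orderings = 1001

Total orderings of the 15 votes with 9 for A: C(15, 9) = 5005. By the Bertrand ballot formula (Cycle Lemma / reflection principle), the number of orderings in which A is strictly ahead of B throughout is (p − q)/(p + q) · C(p + q, p) = (9 − 6)/(9 + 6) · 5005 = 1001.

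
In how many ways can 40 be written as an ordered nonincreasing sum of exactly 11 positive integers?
p(40, 11 parts) = 3370

Partitions of n into exactly k parts are in bijection with partitions of n − k into at most k parts (subtract 1 from each part). So p(40, exactly 11) = p(29, parts ≤ 11). Computing via the recurrence p(m, j) = p(m, j−1) + p(m−j, j) gives 3370.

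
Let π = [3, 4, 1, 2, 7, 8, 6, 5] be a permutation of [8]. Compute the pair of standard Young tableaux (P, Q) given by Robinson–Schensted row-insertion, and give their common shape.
P = [1, 2, 5, 8] / [3, 4, 6] / [7];  Q = [1, 2, 5, 6] / [3, 4, 7] / [8];  common shape = (4, 3, 1)

Row-insert the values π_1, π_2, … into P one at a time, bumping the leftmost entry strictly greater than the inserted value down to the next row. The recording tableau Q records, in position (i, j), the step at which that cell was added to P.
  Insert 3 (step 1): P = [3];  Q = [1]
  Insert 4 (step 2): P = [3, 4];  Q = [1, 2]
  Insert 1 (step 3): P = [1, 4] / [3];  Q = [1, 2] / [3]
  Insert 2 (step 4): P = [1, 2] / [3, 4];  Q = [1, 2] / [3, 4]
  Insert 7 (step 5): P = [1, 2, 7] / [3, 4];  Q = [1, 2, 5] / [3, 4]
  Insert 8 (step 6): P = [1, 2, 7, 8] / [3, 4];  Q = [1, 2, 5, 6] / [3, 4]
  Insert 6 (step 7): P = [1, 2, 6, 8] / [3, 4, 7];  Q = [1, 2, 5, 6] / [3, 4, 7]
  Insert 5 (step 8): P = [1, 2, 5, 8] / [3, 4, 6] / [7];  Q = [1, 2, 5, 6] / [3, 4, 7] / [8]
Final shape: (4, 3, 1).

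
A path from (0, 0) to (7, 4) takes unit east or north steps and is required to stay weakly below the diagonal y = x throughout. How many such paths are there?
Number of paths = 165

By the reflection principle (André's argument), the number of monotone paths to (7, 4) with n ≤ m that never go above y = x is C(11, 7) − C(11, 8) = 330 − 165 = 165.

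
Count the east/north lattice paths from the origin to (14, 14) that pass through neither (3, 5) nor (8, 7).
Number of paths = 21686396

Inclusion–exclusion. Total paths: C(28, 14) = 40116600. Through P₁: C(8, 3)·C(20, 11) = 9405760. Through P₂: C(15, 8)·C(13, 6) = 11042460. Since P₁ is strictly southwest of P₂, a monotone path through both must visit P₁ then P₂; paths through both = C(8, 3)·C(7, 5)·C(13, 6) = 2018016. Avoid both = 40116600 − 9405760 − 11042460 + 2018016 = 21686396.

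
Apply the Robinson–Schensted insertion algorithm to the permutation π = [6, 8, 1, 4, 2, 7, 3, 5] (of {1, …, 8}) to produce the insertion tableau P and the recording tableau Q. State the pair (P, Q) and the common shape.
P = [1, 2, 3, 5] / [4, 7] / [6, 8];  Q = [1, 2, 6, 8] / [3, 4] / [5, 7];  common shape = (4, 2, 2)

Row-insert the values π_1, π_2, … into P one at a time, bumping the leftmost entry strictly greater than the inserted value down to the next row. The recording tableau Q records, in position (i, j), the step at which that cell was added to P.
  Insert 6 (step 1): P = [6];  Q = [1]
  Insert 8 (step 2): P = [6, 8];  Q = [1, 2]
  Insert 1 (step 3): P = [1, 8] / [6];  Q = [1, 2] / [3]
  Insert 4 (step 4): P = [1, 4] / [6, 8];  Q = [1, 2] / [3, 4]
  Insert 2 (step 5): P = [1, 2] / [4, 8] / [6];  Q = [1, 2] / [3, 4] / [5]
  Insert 7 (step 6): P = [1, 2, 7] / [4, 8] / [6];  Q = [1, 2, 6] / [3, 4] / [5]
  Insert 3 (step 7): P = [1, 2, 3] / [4, 7] / [6, 8];  Q = [1, 2, 6] / [3, 4] / [5, 7]
  Insert 5 (step 8): P = [1, 2, 3, 5] / [4, 7] / [6, 8];  Q = [1, 2, 6, 8] / [3, 4] / [5, 7]
Final shape: (4, 2, 2).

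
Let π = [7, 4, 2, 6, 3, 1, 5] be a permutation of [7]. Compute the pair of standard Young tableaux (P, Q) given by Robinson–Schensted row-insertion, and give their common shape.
P = [1, 3, 5] / [2, 6] / [4] / [7];  Q = [1, 4, 7] / [2, 5] / [3] / [6];  common shape = (3, 2, 1, 1)

Row-insert the values π_1, π_2, … into P one at a time, bumping the leftmost entry strictly greater than the inserted value down to the next row. The recording tableau Q records, in position (i, j), the step at which that cell was added to P.
  Insert 7 (step 1): P = [7];  Q = [1]
  Insert 4 (step 2): P = [4] / [7];  Q = [1] / [2]
  Insert 2 (step 3): P = [2] / [4] / [7];  Q = [1] / [2] / [3]
  Insert 6 (step 4): P = [2, 6] / [4] / [7];  Q = [1, 4] / [2] / [3]
  Insert 3 (step 5): P = [2, 3] / [4, 6] / [7];  Q = [1, 4] / [2, 5] / [3]
  Insert 1 (step 6): P = [1, 3] / [2, 6] / [4] / [7];  Q = [1, 4] / [2, 5] / [3] / [6]
  Insert 5 (step 7): P = [1, 3, 5] / [2, 6] / [4] / [7];  Q = [1, 4, 7] / [2, 5] / [3] / [6]
Final shape: (3, 2, 1, 1).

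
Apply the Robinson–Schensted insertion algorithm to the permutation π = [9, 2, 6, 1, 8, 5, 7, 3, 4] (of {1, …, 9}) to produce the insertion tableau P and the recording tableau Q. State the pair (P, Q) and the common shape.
P = [1, 3, 4] / [2, 5, 7] / [6, 8] / [9];  Q = [1, 3, 5] / [2, 6, 7] / [4, 9] / [8];  common shape = (3, 3, 2, 1)

Row-insert the values π_1, π_2, … into P one at a time, bumping the leftmost entry strictly greater than the inserted value down to the next row. The recording tableau Q records, in position (i, j), the step at which that cell was added to P.
  Insert 9 (step 1): P = [9];  Q = [1]
  Insert 2 (step 2): P = [2] / [9];  Q = [1] / [2]
  Insert 6 (step 3): P = [2, 6] / [9];  Q = [1, 3] / [2]
  Insert 1 (step 4): P = [1, 6] / [2] / [9];  Q = [1, 3] / [2] / [4]
  Insert 8 (step 5): P = [1, 6, 8] / [2] / [9];  Q = [1, 3, 5] / [2] / [4]
  Insert 5 (step 6): P = [1, 5, 8] / [2, 6] / [9];  Q = [1, 3, 5] / [2, 6] / [4]
  Insert 7 (step 7): P = [1, 5, 7] / [2, 6, 8] / [9];  Q = [1, 3, 5] / [2, 6, 7] / [4]
  Insert 3 (step 8): P = [1, 3, 7] / [2, 5, 8] / [6] / [9];  Q = [1, 3, 5] / [2, 6, 7] / [4] / [8]
  Insert 4 (step 9): P = [1, 3, 4] / [2, 5, 7] / [6, 8] / [9];  Q = [1, 3, 5] / [2, 6, 7] / [4, 9] / [8]
Final shape: (3, 3, 2, 1).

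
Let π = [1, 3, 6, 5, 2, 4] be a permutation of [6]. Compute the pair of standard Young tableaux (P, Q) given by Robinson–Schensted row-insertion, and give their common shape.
P = [1, 2, 4] / [3, 5] / [6];  Q = [1, 2, 3] / [4, 6] / [5];  common shape = (3, 2, 1)

Row-insert the values π_1, π_2, … into P one at a time, bumping the leftmost entry strictly greater than the inserted value down to the next row. The recording tableau Q records, in position (i, j), the step at which that cell was added to P.
  Insert 1 (step 1): P = [1];  Q = [1]
  Insert 3 (step 2): P = [1, 3];  Q = [1, 2]
  Insert 6 (step 3): P = [1, 3, 6];  Q = [1, 2, 3]
  Insert 5 (step 4): P = [1, 3, 5] / [6];  Q = [1, 2, 3] / [4]
  Insert 2 (step 5): P = [1, 2, 5] / [3] / [6];  Q = [1, 2, 3] / [4] / [5]
  Insert 4 (step 6): P = [1, 2, 4] / [3, 5] / [6];  Q = [1, 2, 3] / [4, 6] / [5]
Final shape: (3, 2, 1).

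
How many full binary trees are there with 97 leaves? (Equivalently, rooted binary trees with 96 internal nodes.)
C_96 = 3721443204405954385563870541379246659709506697378694300

These full binary trees are counted by the Catalan number C_n = (1/(n + 1)) · C(2n, n). For n = 96: C_96 = (1/97) · C(192, 96) = 360979990827377575399695442513786925991822149645733347100/97 = 3721443204405954385563870541379246659709506697378694300.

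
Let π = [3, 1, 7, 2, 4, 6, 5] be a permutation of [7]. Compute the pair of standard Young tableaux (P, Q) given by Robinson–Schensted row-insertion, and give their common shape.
P = [1, 2, 4, 5] / [3, 6] / [7];  Q = [1, 3, 5, 6] / [2, 4] / [7];  common shape = (4, 2, 1)

Row-insert the values π_1, π_2, … into P one at a time, bumping the leftmost entry strictly greater than the inserted value down to the next row. The recording tableau Q records, in position (i, j), the step at which that cell was added to P.
  Insert 3 (step 1): P = [3];  Q = [1]
  Insert 1 (step 2): P = [1] / [3];  Q = [1] / [2]
  Insert 7 (step 3): P = [1, 7] / [3];  Q = [1, 3] / [2]
  Insert 2 (step 4): P = [1, 2] / [3, 7];  Q = [1, 3] / [2, 4]
  Insert 4 (step 5): P = [1, 2, 4] / [3, 7];  Q = [1, 3, 5] / [2, 4]
  Insert 6 (step 6): P = [1, 2, 4, 6] / [3, 7];  Q = [1, 3, 5, 6] / [2, 4]
  Insert 5 (step 7): P = [1, 2, 4, 5] / [3, 6] / [7];  Q = [1, 3, 5, 6] / [2, 4] / [7]
Final shape: (4, 2, 1).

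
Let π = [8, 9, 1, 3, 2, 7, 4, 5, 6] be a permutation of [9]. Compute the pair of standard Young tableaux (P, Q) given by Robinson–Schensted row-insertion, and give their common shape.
P = [1, 2, 4, 5, 6] / [3, 7] / [8, 9];  Q = [1, 2, 6, 8, 9] / [3, 4] / [5, 7];  common shape = (5, 2, 2)

Row-insert the values π_1, π_2, … into P one at a time, bumping the leftmost entry strictly greater than the inserted value down to the next row. The recording tableau Q records, in position (i, j), the step at which that cell was added to P.
  Insert 8 (step 1): P = [8];  Q = [1]
  Insert 9 (step 2): P = [8, 9];  Q = [1, 2]
  Insert 1 (step 3): P = [1, 9] / [8];  Q = [1, 2] / [3]
  Insert 3 (step 4): P = [1, 3] / [8, 9];  Q = [1, 2] / [3, 4]
  Insert 2 (step 5): P = [1, 2] / [3, 9] / [8];  Q = [1, 2] / [3, 4] / [5]
  Insert 7 (step 6): P = [1, 2, 7] / [3, 9] / [8];  Q = [1, 2, 6] / [3, 4] / [5]
  Insert 4 (step 7): P = [1, 2, 4] / [3, 7] / [8, 9];  Q = [1, 2, 6] / [3, 4] / [5, 7]
  Insert 5 (step 8): P = [1, 2, 4, 5] / [3, 7] / [8, 9];  Q = [1, 2, 6, 8] / [3, 4] / [5, 7]
  Insert 6 (step 9): P = [1, 2, 4, 5, 6] / [3, 7] / [8, 9];  Q = [1, 2, 6, 8, 9] / [3, 4] / [5, 7]
Final shape: (5, 2, 2).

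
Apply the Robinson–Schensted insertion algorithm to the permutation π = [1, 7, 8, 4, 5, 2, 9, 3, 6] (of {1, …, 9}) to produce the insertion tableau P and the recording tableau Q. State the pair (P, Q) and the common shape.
P = [1, 2, 3, 6] / [4, 5, 9] / [7, 8];  Q = [1, 2, 3, 7] / [4, 5, 9] / [6, 8];  common shape = (4, 3, 2)

Row-insert the values π_1, π_2, … into P one at a time, bumping the leftmost entry strictly greater than the inserted value down to the next row. The recording tableau Q records, in position (i, j), the step at which that cell was added to P.
  Insert 1 (step 1): P = [1];  Q = [1]
  Insert 7 (step 2): P = [1, 7];  Q = [1, 2]
  Insert 8 (step 3): P = [1, 7, 8];  Q = [1, 2, 3]
  Insert 4 (step 4): P = [1, 4, 8] / [7];  Q = [1, 2, 3] / [4]
  Insert 5 (step 5): P = [1, 4, 5] / [7, 8];  Q = [1, 2, 3] / [4, 5]
  Insert 2 (step 6): P = [1, 2, 5] / [4, 8] / [7];  Q = [1, 2, 3] / [4, 5] / [6]
  Insert 9 (step 7): P = [1, 2, 5, 9] / [4, 8] / [7];  Q = [1, 2, 3, 7] / [4, 5] / [6]
  Insert 3 (step 8): P = [1, 2, 3, 9] / [4, 5] / [7, 8];  Q = [1, 2, 3, 7] / [4, 5] / [6, 8]
  Insert 6 (step 9): P = [1, 2, 3, 6] / [4, 5, 9] / [7, 8];  Q = [1, 2, 3, 7] / [4, 5, 9] / [6, 8]
Final shape: (4, 3, 2).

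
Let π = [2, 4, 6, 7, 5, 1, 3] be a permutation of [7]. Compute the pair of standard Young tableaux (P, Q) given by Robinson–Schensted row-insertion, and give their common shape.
P = [1, 3, 5, 7] / [2, 4] / [6];  Q = [1, 2, 3, 4] / [5, 7] / [6];  common shape = (4, 2, 1)

Row-insert the values π_1, π_2, … into P one at a time, bumping the leftmost entry strictly greater than the inserted value down to the next row. The recording tableau Q records, in position (i, j), the step at which that cell was added to P.
  Insert 2 (step 1): P = [2];  Q = [1]
  Insert 4 (step 2): P = [2, 4];  Q = [1, 2]
  Insert 6 (step 3): P = [2, 4, 6];  Q = [1, 2, 3]
  Insert 7 (step 4): P = [2, 4, 6, 7];  Q = [1, 2, 3, 4]
  Insert 5 (step 5): P = [2, 4, 5, 7] / [6];  Q = [1, 2, 3, 4] / [5]
  Insert 1 (step 6): P = [1, 4, 5, 7] / [2] / [6];  Q = [1, 2, 3, 4] / [5] / [6]
  Insert 3 (step 7): P = [1, 3, 5, 7] / [2, 4] / [6];  Q = [1, 2, 3, 4] / [5, 7] / [6]
Final shape: (4, 2, 1).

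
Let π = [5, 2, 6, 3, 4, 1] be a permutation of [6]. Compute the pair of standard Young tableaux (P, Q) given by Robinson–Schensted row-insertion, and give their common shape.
P = [1, 3, 4] / [2, 6] / [5];  Q = [1, 3, 5] / [2, 4] / [6];  common shape = (3, 2, 1)

Row-insert the values π_1, π_2, … into P one at a time, bumping the leftmost entry strictly greater than the inserted value down to the next row. The recording tableau Q records, in position (i, j), the step at which that cell was added to P.
  Insert 5 (step 1): P = [5];  Q = [1]
  Insert 2 (step 2): P = [2] / [5];  Q = [1] / [2]
  Insert 6 (step 3): P = [2, 6] / [5];  Q = [1, 3] / [2]
  Insert 3 (step 4): P = [2, 3] / [5, 6];  Q = [1, 3] / [2, 4]
  Insert 4 (step 5): P = [2, 3, 4] / [5, 6];  Q = [1, 3, 5] / [2, 4]
  Insert 1 (step 6): P = [1, 3, 4] / [2, 6] / [5];  Q = [1, 3, 5] / [2, 4] / [6]
Final shape: (3, 2, 1).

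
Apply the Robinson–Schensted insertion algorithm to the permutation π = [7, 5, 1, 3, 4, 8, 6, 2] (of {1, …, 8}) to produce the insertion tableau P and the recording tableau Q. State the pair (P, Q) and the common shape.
P = [1, 2, 4, 6] / [3, 8] / [5] / [7];  Q = [1, 4, 5, 6] / [2, 7] / [3] / [8];  common shape = (4, 2, 1, 1)

Row-insert the values π_1, π_2, … into P one at a time, bumping the leftmost entry strictly greater than the inserted value down to the next row. The recording tableau Q records, in position (i, j), the step at which that cell was added to P.
  Insert 7 (step 1): P = [7];  Q = [1]
  Insert 5 (step 2): P = [5] / [7];  Q = [1] / [2]
  Insert 1 (step 3): P = [1] / [5] / [7];  Q = [1] / [2] / [3]
  Insert 3 (step 4): P = [1, 3] / [5] / [7];  Q = [1, 4] / [2] / [3]
  Insert 4 (step 5): P = [1, 3, 4] / [5] / [7];  Q = [1, 4, 5] / [2] / [3]
  Insert 8 (step 6): P = [1, 3, 4, 8] / [5] / [7];  Q = [1, 4, 5, 6] / [2] / [3]
  Insert 6 (step 7): P = [1, 3, 4, 6] / [5, 8] / [7];  Q = [1, 4, 5, 6] / [2, 7] / [3]
  Insert 2 (step 8): P = [1, 2, 4, 6] / [3, 8] / [5] / [7];  Q = [1, 4, 5, 6] / [2, 7] / [3] / [8]
Final shape: (4, 2, 1, 1).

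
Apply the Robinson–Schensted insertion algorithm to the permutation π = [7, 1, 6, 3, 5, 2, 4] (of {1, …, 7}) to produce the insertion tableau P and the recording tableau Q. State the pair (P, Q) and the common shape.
P = [1, 2, 4] / [3, 5] / [6] / [7];  Q = [1, 3, 5] / [2, 7] / [4] / [6];  common shape = (3, 2, 1, 1)

Row-insert the values π_1, π_2, … into P one at a time, bumping the leftmost entry strictly greater than the inserted value down to the next row. The recording tableau Q records, in position (i, j), the step at which that cell was added to P.
  Insert 7 (step 1): P = [7];  Q = [1]
  Insert 1 (step 2): P = [1] / [7];  Q = [1] / [2]
  Insert 6 (step 3): P = [1, 6] / [7];  Q = [1, 3] / [2]
  Insert 3 (step 4): P = [1, 3] / [6] / [7];  Q = [1, 3] / [2] / [4]
  Insert 5 (step 5): P = [1, 3, 5] / [6] / [7];  Q = [1, 3, 5] / [2] / [4]
  Insert 2 (step 6): P = [1, 2, 5] / [3] / [6] / [7];  Q = [1, 3, 5] / [2] / [4] / [6]
  Insert 4 (step 7): P = [1, 2, 4] / [3, 5] / [6] / [7];  Q = [1, 3, 5] / [2, 7] / [4] / [6]
Final shape: (3, 2, 1, 1).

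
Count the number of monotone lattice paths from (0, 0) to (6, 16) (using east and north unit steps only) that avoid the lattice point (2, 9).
Number of paths = 56463

Total paths from (0, 0) to (6, 16): C(22, 6) = 74613. Paths through (2, 9): (paths (0, 0) → (2, 9)) × (paths (2, 9) → (6, 16)) = C(11, 2) · C(11, 4) = 55 · 330 = 18150. Avoidance count = 74613 − 18150 = 56463.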